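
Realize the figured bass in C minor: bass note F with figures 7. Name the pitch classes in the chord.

F, Ab, C, Eb

The written figures 7 are shorthand for 7/5/3: the 5/3 are implied.
A third above F in this key is Ab.
A fifth above F in this key is C.
A seventh above F in this key is Eb.
Together with the bass F, this spells F minor seventh in root position.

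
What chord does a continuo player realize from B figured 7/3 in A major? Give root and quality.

The figures 7/3 indicate a seventh chord in root position.
In root position the bass is the root, so the root is B.
The chord tones are B, D, F#, A, giving B minor seventh.

B minor seventh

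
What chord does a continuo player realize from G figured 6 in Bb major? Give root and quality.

The figures 6 indicate a triad in first inversion.
In first inversion the root lies a sixth above the bass: a sixth above G in Bb major is Eb.
The chord tones are G, Bb, Eb, giving Eb major.

Eb major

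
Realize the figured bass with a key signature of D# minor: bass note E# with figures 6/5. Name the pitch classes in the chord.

E#, G#, B, C#

The written figures 6/5 are shorthand for 6/5/3: the 3 is implied.
A third above E# in this key is G#.
A fifth above E# in this key is B.
A sixth above E# in this key is C#.
Together with the bass E#, this spells C# dominant seventh in first inversion.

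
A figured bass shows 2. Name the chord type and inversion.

seventh chord, third inversion

2 is shorthand for 6/4/2.
Intervals of 6/4/2 above the bass form a seventh chord; the bass is the seventh, so this is third inversion.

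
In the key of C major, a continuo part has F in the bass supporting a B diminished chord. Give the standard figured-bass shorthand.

F is the fifth of B diminished, so the chord is in second inversion.
A triad in second inversion is figured 6/4, conventionally abbreviated 6/4.

6/4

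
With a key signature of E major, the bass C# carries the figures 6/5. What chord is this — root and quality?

The figures 6/5 indicate a seventh chord in first inversion.
In first inversion the root lies a sixth above the bass: a sixth above C# in E major is A.
The chord tones are C#, E, G#, A, giving A major seventh.

A major seventh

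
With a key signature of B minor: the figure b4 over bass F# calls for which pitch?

Counting 3 letter steps above F# lands on B; in B minor, that letter is B.
The b4 figure lowers it a semitone, giving Bb.

Bb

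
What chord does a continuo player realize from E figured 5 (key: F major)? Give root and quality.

E diminished

The figures 5 indicate a triad in root position.
In root position the bass is the root, so the root is E.
The chord tones are E, G, Bb, giving E diminished.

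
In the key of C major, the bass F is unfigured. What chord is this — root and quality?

F major

An unfigured bass indicates a triad in root position.
In root position the bass is the root, so the root is F.
The chord tones are F, A, C, giving F major.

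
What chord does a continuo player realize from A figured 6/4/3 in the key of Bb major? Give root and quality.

The figures 6/4/3 indicate a seventh chord in second inversion.
In second inversion the root lies a fourth above the bass: a fourth above A in Bb major is D.
The chord tones are A, C, D, F, giving D minor seventh.

D minor seventh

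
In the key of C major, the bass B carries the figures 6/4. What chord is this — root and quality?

E minor

The figures 6/4 indicate a triad in second inversion.
In second inversion the root lies a fourth above the bass: a fourth above B in C major is E.
The chord tones are B, E, G, giving E minor.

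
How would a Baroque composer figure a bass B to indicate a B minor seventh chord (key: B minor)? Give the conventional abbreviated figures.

B is the root of B minor seventh, so the chord is in root position.
A seventh chord in root position is figured 7/5/3, conventionally abbreviated 7.

7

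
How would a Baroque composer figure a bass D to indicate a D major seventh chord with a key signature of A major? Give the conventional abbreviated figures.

7

D is the root of D major seventh, so the chord is in root position.
A seventh chord in root position is figured 7/5/3, conventionally abbreviated 7.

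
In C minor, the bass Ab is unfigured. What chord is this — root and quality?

Ab major

An unfigured bass indicates a triad in root position.
In root position the bass is the root, so the root is Ab.
The chord tones are Ab, C, Eb, giving Ab major.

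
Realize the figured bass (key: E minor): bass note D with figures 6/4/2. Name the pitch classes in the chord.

A second above D in this key is E.
A fourth above D in this key is G.
A sixth above D in this key is B.
Together with the bass D, this spells E minor seventh in third inversion.

D, E, G, B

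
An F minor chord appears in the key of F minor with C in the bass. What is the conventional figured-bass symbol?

6/4

C is the fifth of F minor, so the chord is in second inversion.
A triad in second inversion is figured 6/4, conventionally abbreviated 6/4.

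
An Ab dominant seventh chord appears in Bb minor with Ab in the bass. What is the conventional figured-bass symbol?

7

Ab is the root of Ab dominant seventh, so the chord is in root position.
A seventh chord in root position is figured 7/5/3, conventionally abbreviated 7.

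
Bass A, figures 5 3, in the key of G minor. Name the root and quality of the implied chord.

The figures 5 3 indicate a triad in root position.
In root position the bass is the root, so the root is A.
The chord tones are A, C, Eb, giving A diminished.

A diminished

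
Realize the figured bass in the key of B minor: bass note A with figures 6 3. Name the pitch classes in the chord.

A third above A in this key is C#.
A sixth above A in this key is F#.
Together with the bass A, this spells F# minor in first inversion.

A, C#, F#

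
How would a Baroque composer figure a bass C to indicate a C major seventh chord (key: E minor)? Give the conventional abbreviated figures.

C is the root of C major seventh, so the chord is in root position.
A seventh chord in root position is figured 7/5/3, conventionally abbreviated 7.

7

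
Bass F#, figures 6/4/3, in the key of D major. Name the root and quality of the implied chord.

B minor seventh

The figures 6/4/3 indicate a seventh chord in second inversion.
In second inversion the root lies a fourth above the bass: a fourth above F# in D major is B.
The chord tones are F#, A, B, D, giving B minor seventh.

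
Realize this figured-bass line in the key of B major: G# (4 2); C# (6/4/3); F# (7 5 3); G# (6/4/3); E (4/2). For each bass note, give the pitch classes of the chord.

G#, A#, C#, E | C#, E, F#, A# | F#, A#, C#, E | G#, B, C#, E | E, F#, A#, C#

G# (6/4/2): G#, A#, C#, E.
C# (6/4/3): C#, E, F#, A#.
F# (7/5/3): F#, A#, C#, E.
G# (6/4/3): G#, B, C#, E.
E (6/4/2): E, F#, A#, C#.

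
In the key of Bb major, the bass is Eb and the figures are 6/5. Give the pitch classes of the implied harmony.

The written figures 6/5 are shorthand for 6/5/3: the 3 is implied.
A third above Eb in this key is G.
A fifth above Eb in this key is Bb.
A sixth above Eb in this key is C.
Together with the bass Eb, this spells C minor seventh in first inversion.

Eb, G, Bb, C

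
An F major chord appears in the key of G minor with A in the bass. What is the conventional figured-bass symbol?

6

A is the third of F major, so the chord is in first inversion.
A triad in first inversion is figured 6/3, conventionally abbreviated 6.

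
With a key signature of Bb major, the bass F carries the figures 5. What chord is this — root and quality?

F major

The figures 5 indicate a triad in root position.
In root position the bass is the root, so the root is F.
The chord tones are F, A, C, giving F major.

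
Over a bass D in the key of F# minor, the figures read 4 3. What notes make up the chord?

D, F#, G#, B

The written figures 4 3 are shorthand for 6/4/3: the 6 is implied.
A third above D in this key is F#.
A fourth above D in this key is G#.
A sixth above D in this key is B.
Together with the bass D, this spells G# half-diminished seventh in second inversion.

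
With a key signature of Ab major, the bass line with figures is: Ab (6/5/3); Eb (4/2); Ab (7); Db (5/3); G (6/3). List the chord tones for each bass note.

Ab (6/5/3): Ab, C, Eb, F.
Eb (6/4/2): Eb, F, Ab, C.
Ab (7/5/3): Ab, C, Eb, G.
Db (5/3): Db, F, Ab.
G (6/3): G, Bb, Eb.

Ab, C, Eb, F | Eb, F, Ab, C | Ab, C, Eb, G | Db, F, Ab | G, Bb, Eb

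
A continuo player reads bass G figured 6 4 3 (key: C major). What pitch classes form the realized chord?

A third above G in this key is B.
A fourth above G in this key is C.
A sixth above G in this key is E.
Together with the bass G, this spells C major seventh in second inversion.

G, B, C, E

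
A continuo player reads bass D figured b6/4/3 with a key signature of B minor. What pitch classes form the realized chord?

D, F#, G, Bb

A third above D in this key is F#.
A fourth above D in this key is G.
A sixth above D in this key is B, lowered to Bb by the flat.
Together with the bass D, this spells G minor-major seventh in second inversion.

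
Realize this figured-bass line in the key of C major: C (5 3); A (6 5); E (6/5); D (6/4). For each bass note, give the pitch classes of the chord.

C (5/3): C, E, G.
A (6/5/3): A, C, E, F.
E (6/5/3): E, G, B, C.
D (6/4): D, G, B.

C, E, G | A, C, E, F | E, G, B, C | D, G, B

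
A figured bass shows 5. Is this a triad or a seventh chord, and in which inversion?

triad, root position

5 is shorthand for 5/3.
Intervals of 5/3 above the bass form a triad; the bass is the root, so this is root position.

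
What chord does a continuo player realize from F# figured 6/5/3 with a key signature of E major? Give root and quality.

The figures 6/5/3 indicate a seventh chord in first inversion.
In first inversion the root lies a sixth above the bass: a sixth above F# in E major is D#.
The chord tones are F#, A, C#, D#, giving D# half-diminished seventh.

D# half-diminished seventh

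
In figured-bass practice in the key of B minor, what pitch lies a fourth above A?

D

Counting 3 letter steps above A lands on D; in B minor, that letter is D.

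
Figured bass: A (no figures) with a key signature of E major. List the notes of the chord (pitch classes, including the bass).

A, C#, E

An unfigured bass implies 5/3.
A third above A in this key is C#.
A fifth above A in this key is E.
Together with the bass A, this spells A major in root position.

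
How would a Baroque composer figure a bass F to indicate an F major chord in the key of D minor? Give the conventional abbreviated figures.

no figures

F is the root of F major, so the chord is in root position.
A triad in root position is figured 5/3, conventionally abbreviated (no figures — root-position triad).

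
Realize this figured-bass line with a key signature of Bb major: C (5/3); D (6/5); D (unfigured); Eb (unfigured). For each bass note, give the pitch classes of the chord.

C, Eb, G | D, F, A, Bb | D, F, A | Eb, G, Bb

C (5/3): C, Eb, G.
D (6/5/3): D, F, A, Bb.
D (5/3): D, F, A.
Eb (5/3): Eb, G, Bb.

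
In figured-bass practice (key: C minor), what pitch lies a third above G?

Counting 2 letter steps above G lands on B; in C minor, that letter is Bb.

Bb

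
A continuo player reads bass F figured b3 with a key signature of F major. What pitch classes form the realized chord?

The written figures b3 are shorthand for 5/3: the 5 is implied.
A third above F in this key is A, lowered to Ab by the flat.
A fifth above F in this key is C.
Together with the bass F, this spells F minor in root position.

F, Ab, C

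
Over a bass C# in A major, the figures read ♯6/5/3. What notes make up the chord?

A third above C# in this key is E.
A fifth above C# in this key is G#.
A sixth above C# in this key is A, raised to A# by the sharp.
Together with the bass C#, this spells A# half-diminished seventh in first inversion.

C#, E, G#, A#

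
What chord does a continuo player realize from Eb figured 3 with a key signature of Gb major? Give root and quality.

The figures 3 indicate a triad in root position.
In root position the bass is the root, so the root is Eb.
The chord tones are Eb, Gb, Bb, giving Eb minor.

Eb minor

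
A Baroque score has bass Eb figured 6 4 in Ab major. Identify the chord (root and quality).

The figures 6 4 indicate a triad in second inversion.
In second inversion the root lies a fourth above the bass: a fourth above Eb in Ab major is Ab.
The chord tones are Eb, Ab, C, giving Ab major.

Ab major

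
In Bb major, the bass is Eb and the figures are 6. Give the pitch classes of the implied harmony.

Eb, G, C

The written figures 6 are shorthand for 6/3: the 3 is implied.
A third above Eb in this key is G.
A sixth above Eb in this key is C.
Together with the bass Eb, this spells C minor in first inversion.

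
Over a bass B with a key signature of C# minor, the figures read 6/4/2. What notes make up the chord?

B, C#, E, G#

A second above B in this key is C#.
A fourth above B in this key is E.
A sixth above B in this key is G#.
Together with the bass B, this spells C# minor seventh in third inversion.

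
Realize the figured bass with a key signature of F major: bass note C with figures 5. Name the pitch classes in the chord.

The written figures 5 are shorthand for 5/3: the 3 is implied.
A third above C in this key is E.
A fifth above C in this key is G.
Together with the bass C, this spells C major in root position.

C, E, G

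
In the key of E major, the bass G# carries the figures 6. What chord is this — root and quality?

E major

The figures 6 indicate a triad in first inversion.
In first inversion the root lies a sixth above the bass: a sixth above G# in E major is E.
The chord tones are G#, B, E, giving E major.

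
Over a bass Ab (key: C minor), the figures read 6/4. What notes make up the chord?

A fourth above Ab in this key is D.
A sixth above Ab in this key is F.
Together with the bass Ab, this spells D diminished in second inversion.

Ab, D, F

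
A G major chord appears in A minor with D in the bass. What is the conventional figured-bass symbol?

6/4

D is the fifth of G major, so the chord is in second inversion.
A triad in second inversion is figured 6/4, conventionally abbreviated 6/4.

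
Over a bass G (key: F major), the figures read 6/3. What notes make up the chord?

G, Bb, E

A third above G in this key is Bb.
A sixth above G in this key is E.
Together with the bass G, this spells E diminished in first inversion.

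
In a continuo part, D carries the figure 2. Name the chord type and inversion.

2 is shorthand for 6/4/2.
Intervals of 6/4/2 above the bass form a seventh chord; the bass is the seventh, so this is third inversion.

seventh chord, third inversion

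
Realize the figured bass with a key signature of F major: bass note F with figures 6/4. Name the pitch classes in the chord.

F, Bb, D

A fourth above F in this key is Bb.
A sixth above F in this key is D.
Together with the bass F, this spells Bb major in second inversion.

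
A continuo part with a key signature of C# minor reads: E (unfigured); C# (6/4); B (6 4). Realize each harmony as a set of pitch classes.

E, G#, B | C#, F#, A | B, E, G#

E (5/3): E, G#, B.
C# (6/4): C#, F#, A.
B (6/4): B, E, G#.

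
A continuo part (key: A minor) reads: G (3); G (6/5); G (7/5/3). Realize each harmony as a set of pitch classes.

G (5/3): G, B, D.
G (6/5/3): G, B, D, E.
G (7/5/3): G, B, D, F.

G, B, D | G, B, D, E | G, B, D, F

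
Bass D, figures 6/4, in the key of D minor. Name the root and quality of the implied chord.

The figures 6/4 indicate a triad in second inversion.
In second inversion the root lies a fourth above the bass: a fourth above D in D minor is G.
The chord tones are D, G, Bb, giving G minor.

G minor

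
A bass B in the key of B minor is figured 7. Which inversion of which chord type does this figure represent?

seventh chord, root position

7 is shorthand for 7/5/3.
Intervals of 7/5/3 above the bass form a seventh chord; the bass is the root, so this is root position.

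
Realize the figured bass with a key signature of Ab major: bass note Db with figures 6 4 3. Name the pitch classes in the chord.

A third above Db in this key is F.
A fourth above Db in this key is G.
A sixth above Db in this key is Bb.
Together with the bass Db, this spells G half-diminished seventh in second inversion.

Db, F, G, Bb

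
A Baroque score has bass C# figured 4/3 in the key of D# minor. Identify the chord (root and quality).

F# major seventh

The figures 4/3 indicate a seventh chord in second inversion.
In second inversion the root lies a fourth above the bass: a fourth above C# in D# minor is F#.
The chord tones are C#, E#, F#, A#, giving F# major seventh.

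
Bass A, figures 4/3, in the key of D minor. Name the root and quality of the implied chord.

D minor seventh

The figures 4/3 indicate a seventh chord in second inversion.
In second inversion the root lies a fourth above the bass: a fourth above A in D minor is D.
The chord tones are A, C, D, F, giving D minor seventh.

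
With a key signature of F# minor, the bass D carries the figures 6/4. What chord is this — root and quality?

The figures 6/4 indicate a triad in second inversion.
In second inversion the root lies a fourth above the bass: a fourth above D in F# minor is G#.
The chord tones are D, G#, B, giving G# diminished.

G# diminished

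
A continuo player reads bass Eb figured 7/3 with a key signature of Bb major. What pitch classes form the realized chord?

The written figures 7/3 are shorthand for 7/5/3: the 5 is implied.
A third above Eb in this key is G.
A fifth above Eb in this key is Bb.
A seventh above Eb in this key is D.
Together with the bass Eb, this spells Eb major seventh in root position.

Eb, G, Bb, D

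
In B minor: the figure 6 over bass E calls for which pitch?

C#

Counting 5 letter steps above E lands on C; in B minor, that letter is C#.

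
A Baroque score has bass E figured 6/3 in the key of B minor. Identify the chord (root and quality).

The figures 6/3 indicate a triad in first inversion.
In first inversion the root lies a sixth above the bass: a sixth above E in B minor is C#.
The chord tones are E, G, C#, giving C# diminished.

C# diminished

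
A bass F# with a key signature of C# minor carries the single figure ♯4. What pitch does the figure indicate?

Counting 3 letter steps above F# lands on B; in C# minor, that letter is B.
The #4 figure raises it a semitone, giving B#.

B#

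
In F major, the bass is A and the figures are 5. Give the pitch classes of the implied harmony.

A, C, E

The written figures 5 are shorthand for 5/3: the 3 is implied.
A third above A in this key is C.
A fifth above A in this key is E.
Together with the bass A, this spells A minor in root position.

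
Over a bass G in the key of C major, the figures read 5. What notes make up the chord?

The written figures 5 are shorthand for 5/3: the 3 is implied.
A third above G in this key is B.
A fifth above G in this key is D.
Together with the bass G, this spells G major in root position.

G, B, D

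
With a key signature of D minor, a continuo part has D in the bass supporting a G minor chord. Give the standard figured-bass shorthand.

6/4

D is the fifth of G minor, so the chord is in second inversion.
A triad in second inversion is figured 6/4, conventionally abbreviated 6/4.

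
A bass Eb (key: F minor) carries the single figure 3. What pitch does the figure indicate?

Counting 2 letter steps above Eb lands on G; in F minor, that letter is G.

G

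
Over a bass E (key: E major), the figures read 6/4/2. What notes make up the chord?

E, F#, A, C#

A second above E in this key is F#.
A fourth above E in this key is A.
A sixth above E in this key is C#.
Together with the bass E, this spells F# minor seventh in third inversion.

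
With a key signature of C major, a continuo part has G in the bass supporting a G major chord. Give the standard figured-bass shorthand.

G is the root of G major, so the chord is in root position.
A triad in root position is figured 5/3, conventionally abbreviated (no figures — root-position triad).

no figures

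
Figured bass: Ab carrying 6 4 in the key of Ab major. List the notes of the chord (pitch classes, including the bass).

Ab, Db, F

A fourth above Ab in this key is Db.
A sixth above Ab in this key is F.
Together with the bass Ab, this spells Db major in second inversion.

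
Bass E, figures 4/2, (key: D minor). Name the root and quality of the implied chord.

The figures 4/2 indicate a seventh chord in third inversion.
In third inversion the root lies a second above the bass: a second above E in D minor is F.
The chord tones are E, F, A, C, giving F major seventh.

F major seventh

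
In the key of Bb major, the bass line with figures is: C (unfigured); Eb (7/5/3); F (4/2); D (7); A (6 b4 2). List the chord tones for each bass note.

C (5/3): C, Eb, G.
Eb (7/5/3): Eb, G, Bb, D.
F (6/4/2): F, G, Bb, D.
D (7/5/3): D, F, A, C.
A (6/b4/2): A, Bb, Db, F.

C, Eb, G | Eb, G, Bb, D | F, G, Bb, D | D, F, A, C | A, Bb, Db, F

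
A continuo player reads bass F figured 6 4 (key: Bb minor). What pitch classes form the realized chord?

F, Bb, Db

A fourth above F in this key is Bb.
A sixth above F in this key is Db.
Together with the bass F, this spells Bb minor in second inversion.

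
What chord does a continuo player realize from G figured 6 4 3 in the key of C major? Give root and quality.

The figures 6 4 3 indicate a seventh chord in second inversion.
In second inversion the root lies a fourth above the bass: a fourth above G in C major is C.
The chord tones are G, B, C, E, giving C major seventh.

C major seventh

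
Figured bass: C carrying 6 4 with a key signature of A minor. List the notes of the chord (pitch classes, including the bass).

A fourth above C in this key is F.
A sixth above C in this key is A.
Together with the bass C, this spells F major in second inversion.

C, F, A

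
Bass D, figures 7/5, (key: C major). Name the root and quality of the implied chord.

The figures 7/5 indicate a seventh chord in root position.
In root position the bass is the root, so the root is D.
The chord tones are D, F, A, C, giving D minor seventh.

D minor seventh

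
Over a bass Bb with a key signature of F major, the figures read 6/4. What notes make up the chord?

A fourth above Bb in this key is E.
A sixth above Bb in this key is G.
Together with the bass Bb, this spells E diminished in second inversion.

Bb, E, G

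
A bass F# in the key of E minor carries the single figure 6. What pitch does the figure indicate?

D

Counting 5 letter steps above F# lands on D; in E minor, that letter is D.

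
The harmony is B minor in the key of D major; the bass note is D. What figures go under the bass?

D is the third of B minor, so the chord is in first inversion.
A triad in first inversion is figured 6/3, conventionally abbreviated 6.

6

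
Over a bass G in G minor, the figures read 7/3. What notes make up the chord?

The written figures 7/3 are shorthand for 7/5/3: the 5 is implied.
A third above G in this key is Bb.
A fifth above G in this key is D.
A seventh above G in this key is F.
Together with the bass G, this spells G minor seventh in root position.

G, Bb, D, F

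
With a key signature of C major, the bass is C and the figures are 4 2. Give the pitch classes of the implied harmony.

The written figures 4 2 are shorthand for 6/4/2: the 6 is implied.
A second above C in this key is D.
A fourth above C in this key is F.
A sixth above C in this key is A.
Together with the bass C, this spells D minor seventh in third inversion.

C, D, F, A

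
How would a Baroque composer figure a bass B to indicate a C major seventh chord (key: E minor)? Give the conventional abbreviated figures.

B is the seventh of C major seventh, so the chord is in third inversion.
A seventh chord in third inversion is figured 6/4/2, conventionally abbreviated 4/2.

4/2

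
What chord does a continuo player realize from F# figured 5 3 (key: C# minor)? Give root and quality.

The figures 5 3 indicate a triad in root position.
In root position the bass is the root, so the root is F#.
The chord tones are F#, A, C#, giving F# minor.

F# minor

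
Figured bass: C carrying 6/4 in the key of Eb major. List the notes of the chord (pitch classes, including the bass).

A fourth above C in this key is F.
A sixth above C in this key is Ab.
Together with the bass C, this spells F minor in second inversion.

C, F, Ab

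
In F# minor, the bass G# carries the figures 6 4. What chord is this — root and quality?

The figures 6 4 indicate a triad in second inversion.
In second inversion the root lies a fourth above the bass: a fourth above G# in F# minor is C#.
The chord tones are G#, C#, E, giving C# minor.

C# minor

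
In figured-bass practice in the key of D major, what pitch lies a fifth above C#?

G

Counting 4 letter steps above C# lands on G; in D major, that letter is G.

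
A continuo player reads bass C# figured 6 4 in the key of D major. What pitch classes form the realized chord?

C#, F#, A

A fourth above C# in this key is F#.
A sixth above C# in this key is A.
Together with the bass C#, this spells F# minor in second inversion.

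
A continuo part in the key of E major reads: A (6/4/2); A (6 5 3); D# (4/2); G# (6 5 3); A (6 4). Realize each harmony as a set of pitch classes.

A (6/4/2): A, B, D#, F#.
A (6/5/3): A, C#, E, F#.
D# (6/4/2): D#, E, G#, B.
G# (6/5/3): G#, B, D#, E.
A (6/4): A, D#, F#.

A, B, D#, F# | A, C#, E, F# | D#, E, G#, B | G#, B, D#, E | A, D#, F#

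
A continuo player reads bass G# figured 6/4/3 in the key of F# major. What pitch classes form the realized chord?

A third above G# in this key is B.
A fourth above G# in this key is C#.
A sixth above G# in this key is E#.
Together with the bass G#, this spells C# dominant seventh in second inversion.

G#, B, C#, E#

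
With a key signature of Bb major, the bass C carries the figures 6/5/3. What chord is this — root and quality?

A half-diminished seventh

The figures 6/5/3 indicate a seventh chord in first inversion.
In first inversion the root lies a sixth above the bass: a sixth above C in Bb major is A.
The chord tones are C, Eb, G, A, giving A half-diminished seventh.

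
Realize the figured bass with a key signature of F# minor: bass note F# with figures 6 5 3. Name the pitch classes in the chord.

A third above F# in this key is A.
A fifth above F# in this key is C#.
A sixth above F# in this key is D.
Together with the bass F#, this spells D major seventh in first inversion.

F#, A, C#, D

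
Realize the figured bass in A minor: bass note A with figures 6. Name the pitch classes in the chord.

The written figures 6 are shorthand for 6/3: the 3 is implied.
A third above A in this key is C.
A sixth above A in this key is F.
Together with the bass A, this spells F major in first inversion.

A, C, F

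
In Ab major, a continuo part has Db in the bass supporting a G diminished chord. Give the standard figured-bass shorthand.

Db is the fifth of G diminished, so the chord is in second inversion.
A triad in second inversion is figured 6/4, conventionally abbreviated 6/4.

6/4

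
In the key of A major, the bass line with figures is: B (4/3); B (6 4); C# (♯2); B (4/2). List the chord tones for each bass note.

B, D, E, G# | B, E, G# | C#, D#, F#, A | B, C#, E, G#

B (6/4/3): B, D, E, G#.
B (6/4): B, E, G#.
C# (6/4/#2): C#, D#, F#, A.
B (6/4/2): B, C#, E, G#.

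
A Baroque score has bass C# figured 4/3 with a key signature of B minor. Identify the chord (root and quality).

The figures 4/3 indicate a seventh chord in second inversion.
In second inversion the root lies a fourth above the bass: a fourth above C# in B minor is F#.
The chord tones are C#, E, F#, A, giving F# minor seventh.

F# minor seventh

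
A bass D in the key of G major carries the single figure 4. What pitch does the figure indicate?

G

Counting 3 letter steps above D lands on G; in G major, that letter is G.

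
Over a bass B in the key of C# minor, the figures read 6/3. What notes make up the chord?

A third above B in this key is D#.
A sixth above B in this key is G#.
Together with the bass B, this spells G# minor in first inversion.

B, D#, G#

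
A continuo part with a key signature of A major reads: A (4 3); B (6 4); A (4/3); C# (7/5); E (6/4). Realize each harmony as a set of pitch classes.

A (6/4/3): A, C#, D, F#.
B (6/4): B, E, G#.
A (6/4/3): A, C#, D, F#.
C# (7/5/3): C#, E, G#, B.
E (6/4): E, A, C#.

A, C#, D, F# | B, E, G# | A, C#, D, F# | C#, E, G#, B | E, A, C#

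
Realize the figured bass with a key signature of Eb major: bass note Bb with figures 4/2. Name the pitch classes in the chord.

Bb, C, Eb, G

The written figures 4/2 are shorthand for 6/4/2: the 6 is implied.
A second above Bb in this key is C.
A fourth above Bb in this key is Eb.
A sixth above Bb in this key is G.
Together with the bass Bb, this spells C minor seventh in third inversion.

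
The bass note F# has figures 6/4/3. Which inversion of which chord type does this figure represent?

seventh chord, second inversion

Intervals of 6/4/3 above the bass form a seventh chord; the bass is the fifth, so this is second inversion.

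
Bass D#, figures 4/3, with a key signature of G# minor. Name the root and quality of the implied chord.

G# minor seventh

The figures 4/3 indicate a seventh chord in second inversion.
In second inversion the root lies a fourth above the bass: a fourth above D# in G# minor is G#.
The chord tones are D#, F#, G#, B, giving G# minor seventh.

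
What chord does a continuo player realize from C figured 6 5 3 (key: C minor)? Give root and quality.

Ab major seventh

The figures 6 5 3 indicate a seventh chord in first inversion.
In first inversion the root lies a sixth above the bass: a sixth above C in C minor is Ab.
The chord tones are C, Eb, G, Ab, giving Ab major seventh.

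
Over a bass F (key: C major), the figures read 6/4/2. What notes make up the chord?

A second above F in this key is G.
A fourth above F in this key is B.
A sixth above F in this key is D.
Together with the bass F, this spells G dominant seventh in third inversion.

F, G, B, D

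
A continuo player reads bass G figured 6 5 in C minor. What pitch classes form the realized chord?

The written figures 6 5 are shorthand for 6/5/3: the 3 is implied.
A third above G in this key is Bb.
A fifth above G in this key is D.
A sixth above G in this key is Eb.
Together with the bass G, this spells Eb major seventh in first inversion.

G, Bb, D, Eb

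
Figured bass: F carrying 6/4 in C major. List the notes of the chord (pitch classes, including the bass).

A fourth above F in this key is B.
A sixth above F in this key is D.
Together with the bass F, this spells B diminished in second inversion.

F, B, D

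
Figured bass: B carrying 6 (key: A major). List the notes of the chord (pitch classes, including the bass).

The written figures 6 are shorthand for 6/3: the 3 is implied.
A third above B in this key is D.
A sixth above B in this key is G#.
Together with the bass B, this spells G# diminished in first inversion.

B, D, G#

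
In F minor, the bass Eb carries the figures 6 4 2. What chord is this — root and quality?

F minor seventh

The figures 6 4 2 indicate a seventh chord in third inversion.
In third inversion the root lies a second above the bass: a second above Eb in F minor is F.
The chord tones are Eb, F, Ab, C, giving F minor seventh.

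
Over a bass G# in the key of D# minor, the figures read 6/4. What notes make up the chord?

G#, C#, E#

A fourth above G# in this key is C#.
A sixth above G# in this key is E#.
Together with the bass G#, this spells C# major in second inversion.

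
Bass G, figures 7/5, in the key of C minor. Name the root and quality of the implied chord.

G minor seventh

The figures 7/5 indicate a seventh chord in root position.
In root position the bass is the root, so the root is G.
The chord tones are G, Bb, D, F, giving G minor seventh.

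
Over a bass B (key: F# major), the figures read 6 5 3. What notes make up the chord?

B, D#, F#, G#

A third above B in this key is D#.
A fifth above B in this key is F#.
A sixth above B in this key is G#.
Together with the bass B, this spells G# minor seventh in first inversion.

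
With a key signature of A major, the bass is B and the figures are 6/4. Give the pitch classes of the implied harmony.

B, E, G#

A fourth above B in this key is E.
A sixth above B in this key is G#.
Together with the bass B, this spells E major in second inversion.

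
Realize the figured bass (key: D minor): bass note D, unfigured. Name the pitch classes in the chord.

An unfigured bass implies 5/3.
A third above D in this key is F.
A fifth above D in this key is A.
Together with the bass D, this spells D minor in root position.

D, F, A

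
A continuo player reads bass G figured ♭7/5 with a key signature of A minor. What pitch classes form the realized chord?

The written figures ♭7/5 are shorthand for 7/5/3: the 3 is implied.
A third above G in this key is B.
A fifth above G in this key is D.
A seventh above G in this key is F, lowered to Fb by the flat.

G, B, D, Fb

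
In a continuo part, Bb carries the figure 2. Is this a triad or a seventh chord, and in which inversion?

seventh chord, third inversion

2 is shorthand for 6/4/2.
Intervals of 6/4/2 above the bass form a seventh chord; the bass is the seventh, so this is third inversion.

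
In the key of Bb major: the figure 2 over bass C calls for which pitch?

D

Counting 1 letter step above C lands on D; in Bb major, that letter is D.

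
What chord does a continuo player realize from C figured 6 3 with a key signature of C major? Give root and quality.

A minor

The figures 6 3 indicate a triad in first inversion.
In first inversion the root lies a sixth above the bass: a sixth above C in C major is A.
The chord tones are C, E, A, giving A minor.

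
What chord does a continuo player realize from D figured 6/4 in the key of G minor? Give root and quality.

The figures 6/4 indicate a triad in second inversion.
In second inversion the root lies a fourth above the bass: a fourth above D in G minor is G.
The chord tones are D, G, Bb, giving G minor.

G minor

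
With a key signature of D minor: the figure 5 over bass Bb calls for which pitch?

Counting 4 letter steps above Bb lands on F; in D minor, that letter is F.

F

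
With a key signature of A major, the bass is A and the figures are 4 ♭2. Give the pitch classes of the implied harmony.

The written figures 4 ♭2 are shorthand for 6/4/2: the 6 is implied.
A second above A in this key is B, lowered to Bb by the flat.
A fourth above A in this key is D.
A sixth above A in this key is F#.
Together with the bass A, this spells Bb augmented major seventh in third inversion.

A, Bb, D, F#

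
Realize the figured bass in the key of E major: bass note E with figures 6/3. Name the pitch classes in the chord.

E, G#, C#

A third above E in this key is G#.
A sixth above E in this key is C#.
Together with the bass E, this spells C# minor in first inversion.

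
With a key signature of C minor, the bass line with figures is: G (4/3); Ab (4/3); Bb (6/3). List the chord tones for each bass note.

G, Bb, C, Eb | Ab, C, D, F | Bb, D, G

G (6/4/3): G, Bb, C, Eb.
Ab (6/4/3): Ab, C, D, F.
Bb (6/3): Bb, D, G.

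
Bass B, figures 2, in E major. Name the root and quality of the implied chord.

C# minor seventh

The figures 2 indicate a seventh chord in third inversion.
In third inversion the root lies a second above the bass: a second above B in E major is C#.
The chord tones are B, C#, E, G#, giving C# minor seventh.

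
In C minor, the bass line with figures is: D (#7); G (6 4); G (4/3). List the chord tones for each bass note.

D (#7/5/3): D, F, Ab, C#.
G (6/4): G, C, Eb.
G (6/4/3): G, Bb, C, Eb.

D, F, Ab, C# | G, C, Eb | G, Bb, C, Eb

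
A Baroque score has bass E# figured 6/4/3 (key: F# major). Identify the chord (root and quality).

A# minor seventh

The figures 6/4/3 indicate a seventh chord in second inversion.
In second inversion the root lies a fourth above the bass: a fourth above E# in F# major is A#.
The chord tones are E#, G#, A#, C#, giving A# minor seventh.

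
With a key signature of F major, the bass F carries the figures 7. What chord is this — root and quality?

The figures 7 indicate a seventh chord in root position.
In root position the bass is the root, so the root is F.
The chord tones are F, A, C, E, giving F major seventh.

F major seventh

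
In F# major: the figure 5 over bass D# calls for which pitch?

Counting 4 letter steps above D# lands on A; in F# major, that letter is A#.

A#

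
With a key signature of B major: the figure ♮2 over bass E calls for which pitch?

F

Counting 1 letter step above E lands on F; in B major, that letter is F#.
The ♮2 figure makes it natural, giving F.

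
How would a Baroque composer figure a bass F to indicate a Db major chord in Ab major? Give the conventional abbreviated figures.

6

F is the third of Db major, so the chord is in first inversion.
A triad in first inversion is figured 6/3, conventionally abbreviated 6.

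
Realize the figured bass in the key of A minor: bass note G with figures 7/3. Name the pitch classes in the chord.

G, B, D, F

The written figures 7/3 are shorthand for 7/5/3: the 5 is implied.
A third above G in this key is B.
A fifth above G in this key is D.
A seventh above G in this key is F.
Together with the bass G, this spells G dominant seventh in root position.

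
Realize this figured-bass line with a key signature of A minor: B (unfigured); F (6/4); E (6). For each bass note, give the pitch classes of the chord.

B, D, F | F, B, D | E, G, C

B (5/3): B, D, F.
F (6/4): F, B, D.
E (6/3): E, G, C.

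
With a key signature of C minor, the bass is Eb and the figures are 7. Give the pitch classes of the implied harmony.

The written figures 7 are shorthand for 7/5/3: the 5/3 are implied.
A third above Eb in this key is G.
A fifth above Eb in this key is Bb.
A seventh above Eb in this key is D.
Together with the bass Eb, this spells Eb major seventh in root position.

Eb, G, Bb, D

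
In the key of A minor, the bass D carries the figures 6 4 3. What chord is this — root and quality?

The figures 6 4 3 indicate a seventh chord in second inversion.
In second inversion the root lies a fourth above the bass: a fourth above D in A minor is G.
The chord tones are D, F, G, B, giving G dominant seventh.

G dominant seventh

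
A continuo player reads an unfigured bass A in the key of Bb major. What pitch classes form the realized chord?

An unfigured bass implies 5/3.
A third above A in this key is C.
A fifth above A in this key is Eb.
Together with the bass A, this spells A diminished in root position.

A, C, Eb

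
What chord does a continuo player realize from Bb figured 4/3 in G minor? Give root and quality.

The figures 4/3 indicate a seventh chord in second inversion.
In second inversion the root lies a fourth above the bass: a fourth above Bb in G minor is Eb.
The chord tones are Bb, D, Eb, G, giving Eb major seventh.

Eb major seventh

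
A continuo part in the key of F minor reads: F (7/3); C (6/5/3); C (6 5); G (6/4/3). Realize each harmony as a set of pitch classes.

F (7/5/3): F, Ab, C, Eb.
C (6/5/3): C, Eb, G, Ab.
C (6/5/3): C, Eb, G, Ab.
G (6/4/3): G, Bb, C, Eb.

F, Ab, C, Eb | C, Eb, G, Ab | C, Eb, G, Ab | G, Bb, C, Eb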